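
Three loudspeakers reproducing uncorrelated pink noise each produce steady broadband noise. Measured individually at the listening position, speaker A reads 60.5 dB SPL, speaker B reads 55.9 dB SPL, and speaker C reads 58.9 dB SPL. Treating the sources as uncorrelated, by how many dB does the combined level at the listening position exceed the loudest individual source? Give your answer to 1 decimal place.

3.1 dB

Uncorrelated sources add in intensity (power), not in dB.
L_total = 10·log₁₀(10^(60.5/10) + 10^(55.9/10) + 10^(58.9/10)) = 63.59 dB SPL.
Excess over the loudest (60.5 dB): 63.59 − 60.5 = 3.1 dB.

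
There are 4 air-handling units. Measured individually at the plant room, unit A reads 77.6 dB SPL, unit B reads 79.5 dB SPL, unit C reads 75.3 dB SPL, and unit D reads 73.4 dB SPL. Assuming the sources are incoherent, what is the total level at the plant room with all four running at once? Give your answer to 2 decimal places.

83.06 dB SPL

Add the sources as powers (linear), then convert back to dB:
L_total = 10·log₁₀(10^(77.6/10) + 10^(79.5/10) + 10^(75.3/10) + 10^(73.4/10)) = 10·log₁₀(202400000) = 83.06 dB SPL.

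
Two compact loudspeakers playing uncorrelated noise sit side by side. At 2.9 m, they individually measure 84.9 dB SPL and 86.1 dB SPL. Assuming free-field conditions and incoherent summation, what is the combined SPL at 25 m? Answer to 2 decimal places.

69.84 dB SPL

Combined at 2.9 m: 10·log₁₀(10^(84.9/10)+10^(86.1/10)) = 88.552 dB SPL.
Then apply −20·log₁₀(25/2.9) = -18.711 dB → 69.84 dB SPL.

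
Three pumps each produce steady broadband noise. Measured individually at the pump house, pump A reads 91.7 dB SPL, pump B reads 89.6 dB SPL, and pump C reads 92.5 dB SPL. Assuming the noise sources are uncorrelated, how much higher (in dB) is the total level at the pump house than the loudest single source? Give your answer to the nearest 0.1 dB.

Incoherent sources sum as intensities:
L_total = 10·log₁₀(10^(91.7/10) + 10^(89.6/10) + 10^(92.5/10)) = 96.20 dB SPL.
Excess over the loudest (92.5 dB): 96.20 − 92.5 = 3.7 dB.

3.7 dB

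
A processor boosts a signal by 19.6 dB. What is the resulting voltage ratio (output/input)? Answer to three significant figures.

9.55

Voltage ratio = 10^(dB/20).
10^(19.6/20) = 10^(0.9800) = 9.55.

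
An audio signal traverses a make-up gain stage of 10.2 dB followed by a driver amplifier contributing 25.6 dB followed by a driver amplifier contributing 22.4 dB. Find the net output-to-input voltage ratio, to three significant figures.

Net gain = 10.2 + 25.6 + 22.4 = 58.2 dB.
Voltage ratio = 10^(58.2/20) = 813.

813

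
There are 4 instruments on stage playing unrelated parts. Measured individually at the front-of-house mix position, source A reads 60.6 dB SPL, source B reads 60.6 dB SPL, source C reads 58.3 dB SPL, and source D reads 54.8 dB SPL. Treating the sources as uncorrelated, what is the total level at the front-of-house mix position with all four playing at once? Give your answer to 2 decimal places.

65.15 dB SPL

Uncorrelated sources add in intensity (power), not in dB.
L_total = 10·log₁₀(10^(60.6/10) + 10^(60.6/10) + 10^(58.3/10) + 10^(54.8/10)) = 10·log₁₀(3274000) = 65.15 dB SPL.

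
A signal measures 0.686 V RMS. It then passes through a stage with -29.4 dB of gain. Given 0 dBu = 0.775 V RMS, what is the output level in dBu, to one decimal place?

-30.5 dBu

Input level: 20·log₁₀(0.686/0.775) = -1.06 dBu.
Output: -1.06 − 29.4 = -30.5 dBu.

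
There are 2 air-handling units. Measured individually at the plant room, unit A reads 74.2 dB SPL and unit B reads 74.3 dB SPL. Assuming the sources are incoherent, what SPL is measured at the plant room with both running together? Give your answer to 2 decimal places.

77.26 dB SPL

Uncorrelated sources add in intensity (power), not in dB.
L_total = 10·log₁₀(10^(74.2/10) + 10^(74.3/10)) = 10·log₁₀(53220000) = 77.26 dB SPL.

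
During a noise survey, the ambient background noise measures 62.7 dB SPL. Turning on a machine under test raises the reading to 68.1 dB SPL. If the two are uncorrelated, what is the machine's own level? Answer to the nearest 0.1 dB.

66.6 dB SPL

Subtract intensities: L_src = 10·log₁₀(10^(L_total/10) − 10^(L_bg/10)).
L_src = 10·log₁₀(10^(68.1/10) − 10^(62.7/10)) = 10·log₁₀(4594000) = 66.6 dB SPL.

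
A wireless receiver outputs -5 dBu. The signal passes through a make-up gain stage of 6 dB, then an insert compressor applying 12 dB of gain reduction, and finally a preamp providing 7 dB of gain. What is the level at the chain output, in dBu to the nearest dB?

Gain stages sum in dB:
-5 + 6 − 12 + 7 = -4 dBu.

-4 dBu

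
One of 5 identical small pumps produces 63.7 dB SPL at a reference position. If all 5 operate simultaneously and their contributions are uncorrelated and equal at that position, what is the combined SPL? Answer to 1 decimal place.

5 equal incoherent sources raise the level by 10·log₁₀(5) = 6.99 dB.
L_total = 63.7 + 6.99 = 70.7 dB SPL.

70.7 dB SPL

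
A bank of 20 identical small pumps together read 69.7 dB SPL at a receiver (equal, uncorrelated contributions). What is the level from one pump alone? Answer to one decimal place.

56.7 dB SPL

20 equal incoherent sources add 10·log₁₀(20) = 13.01 dB over one source.
L_one = 69.7 − 13.01 = 56.7 dB SPL.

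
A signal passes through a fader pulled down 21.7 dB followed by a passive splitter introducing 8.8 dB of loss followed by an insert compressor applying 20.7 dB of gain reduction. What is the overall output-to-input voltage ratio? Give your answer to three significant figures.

0.00275

Net gain = (−21.7) + (−8.8) + (−20.7) = -51.2 dB.
Voltage ratio = 10^(-51.2/20) = 0.00275.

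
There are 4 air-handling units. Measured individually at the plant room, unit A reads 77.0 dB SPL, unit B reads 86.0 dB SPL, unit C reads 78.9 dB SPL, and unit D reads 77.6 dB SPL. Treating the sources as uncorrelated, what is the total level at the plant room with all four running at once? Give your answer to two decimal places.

Add the sources as powers (linear), then convert back to dB:
L_total = 10·log₁₀(10^(77.0/10) + 10^(86.0/10) + 10^(78.9/10) + 10^(77.6/10)) = 10·log₁₀(583400000) = 87.66 dB SPL.

87.66 dB SPL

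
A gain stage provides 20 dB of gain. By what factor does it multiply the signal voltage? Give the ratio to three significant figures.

10.0

Voltage ratio = 10^(dB/20).
10^(20/20) = 10^(1.000) = 10.0.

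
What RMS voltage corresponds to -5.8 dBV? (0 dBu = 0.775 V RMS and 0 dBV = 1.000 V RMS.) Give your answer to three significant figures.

V = 1.000 V × 10^(-5.8/20).
= 1.000 × 0.5129 = 0.513 V.

0.513 V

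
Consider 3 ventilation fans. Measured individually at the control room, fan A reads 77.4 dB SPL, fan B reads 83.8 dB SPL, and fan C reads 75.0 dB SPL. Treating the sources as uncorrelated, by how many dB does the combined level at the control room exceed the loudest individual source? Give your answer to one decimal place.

1.3 dB

Add the sources as powers (linear), then convert back to dB:
L_total = 10·log₁₀(10^(77.4/10) + 10^(83.8/10) + 10^(75.0/10)) = 85.14 dB SPL.
Excess over the loudest (83.8 dB): 85.14 − 83.8 = 1.3 dB.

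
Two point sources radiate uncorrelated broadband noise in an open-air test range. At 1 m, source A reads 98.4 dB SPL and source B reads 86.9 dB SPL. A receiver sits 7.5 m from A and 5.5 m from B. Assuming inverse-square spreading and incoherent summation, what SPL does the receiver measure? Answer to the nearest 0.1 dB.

At the listener: L_A = 98.4 − 20·log₁₀(7.5) = 80.90 dB; L_B = 86.9 − 20·log₁₀(5.5) = 72.09 dB.
Combined: 10·log₁₀(10^(80.90/10)+10^(72.09/10)) = 81.4 dB SPL.

81.4 dB SPL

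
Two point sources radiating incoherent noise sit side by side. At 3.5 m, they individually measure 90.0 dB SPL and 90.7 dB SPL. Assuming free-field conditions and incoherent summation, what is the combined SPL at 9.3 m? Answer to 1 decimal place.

Combined at 3.5 m: 10·log₁₀(10^(90.0/10)+10^(90.7/10)) = 93.37 dB SPL.
Then apply −20·log₁₀(9.3/3.5) = -8.49 dB → 84.9 dB SPL.

84.9 dB SPL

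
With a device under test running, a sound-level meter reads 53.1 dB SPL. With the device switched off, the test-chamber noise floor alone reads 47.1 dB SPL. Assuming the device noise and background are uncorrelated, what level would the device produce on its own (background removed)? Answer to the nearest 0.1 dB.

51.8 dB SPL

Remove the background by subtracting linear intensities:
L_src = 10·log₁₀(10^(53.1/10) − 10^(47.1/10)) = 10·log₁₀(152900) = 51.8 dB SPL.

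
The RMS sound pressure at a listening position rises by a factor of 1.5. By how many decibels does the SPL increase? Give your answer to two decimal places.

3.52 dB

SPL change from a pressure ratio uses the 20·log₁₀ form:
20·log₁₀(1.5) = 3.52 dB.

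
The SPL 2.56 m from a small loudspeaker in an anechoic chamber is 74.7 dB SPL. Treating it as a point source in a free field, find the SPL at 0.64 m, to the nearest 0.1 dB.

86.7 dB SPL

Free-field point source: level drops by 20·log₁₀ of the distance ratio.
ΔL = −20·log₁₀(0.64/2.56) = 12.04 dB, so L₂ = 74.7 + (12.04) = 86.7 dB SPL.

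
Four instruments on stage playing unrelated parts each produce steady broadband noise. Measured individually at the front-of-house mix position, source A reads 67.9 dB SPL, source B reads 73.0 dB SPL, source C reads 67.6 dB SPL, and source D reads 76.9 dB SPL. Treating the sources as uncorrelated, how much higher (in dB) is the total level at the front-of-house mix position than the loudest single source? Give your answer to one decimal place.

Add the sources as powers (linear), then convert back to dB:
L_total = 10·log₁₀(10^(67.9/10) + 10^(73.0/10) + 10^(67.6/10) + 10^(76.9/10)) = 79.08 dB SPL.
Excess over the loudest (76.9 dB): 79.08 − 76.9 = 2.2 dB.

2.2 dB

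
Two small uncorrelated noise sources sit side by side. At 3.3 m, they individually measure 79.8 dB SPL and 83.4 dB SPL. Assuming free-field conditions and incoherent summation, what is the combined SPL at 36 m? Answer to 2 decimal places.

Combined at 3.3 m: 10·log₁₀(10^(79.8/10)+10^(83.4/10)) = 84.973 dB SPL.
Then apply −20·log₁₀(36/3.3) = -20.756 dB → 64.22 dB SPL.

64.22 dB SPL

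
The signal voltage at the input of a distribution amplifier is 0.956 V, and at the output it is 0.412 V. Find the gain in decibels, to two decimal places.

Voltage ratio → dB uses the 20·log₁₀ form:
20·log₁₀(0.412/0.956) = 20·log₁₀(0.4310) = -7.31 dB.

-7.31 dB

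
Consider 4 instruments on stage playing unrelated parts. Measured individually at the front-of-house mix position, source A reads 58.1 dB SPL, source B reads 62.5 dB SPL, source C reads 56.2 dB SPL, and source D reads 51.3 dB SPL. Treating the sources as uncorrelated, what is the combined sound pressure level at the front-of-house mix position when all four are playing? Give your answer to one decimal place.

64.7 dB SPL

Add the sources as powers (linear), then convert back to dB:
L_total = 10·log₁₀(10^(58.1/10) + 10^(62.5/10) + 10^(56.2/10) + 10^(51.3/10)) = 10·log₁₀(2976000) = 64.7 dB SPL.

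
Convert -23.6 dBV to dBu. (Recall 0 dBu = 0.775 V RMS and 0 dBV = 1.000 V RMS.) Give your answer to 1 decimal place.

The offset between the scales is 20·log₁₀(0.775/1.000) = −2.214 dB.
So dBu = -23.6 + 2.214 = -21.4 dBu.

-21.4 dBu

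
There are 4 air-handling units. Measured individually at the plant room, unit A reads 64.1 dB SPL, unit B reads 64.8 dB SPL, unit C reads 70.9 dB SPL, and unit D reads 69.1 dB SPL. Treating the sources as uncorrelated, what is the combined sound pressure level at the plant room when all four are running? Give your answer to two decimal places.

74.15 dB SPL

Add the sources as powers (linear), then convert back to dB:
L_total = 10·log₁₀(10^(64.1/10) + 10^(64.8/10) + 10^(70.9/10) + 10^(69.1/10)) = 10·log₁₀(26020000) = 74.15 dB SPL.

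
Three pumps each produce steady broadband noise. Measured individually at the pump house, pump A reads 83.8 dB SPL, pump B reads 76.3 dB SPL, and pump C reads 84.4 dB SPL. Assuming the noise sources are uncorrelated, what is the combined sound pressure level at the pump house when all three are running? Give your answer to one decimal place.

Uncorrelated sources add in intensity (power), not in dB.
L_total = 10·log₁₀(10^(83.8/10) + 10^(76.3/10) + 10^(84.4/10)) = 10·log₁₀(558000000) = 87.5 dB SPL.

87.5 dB SPL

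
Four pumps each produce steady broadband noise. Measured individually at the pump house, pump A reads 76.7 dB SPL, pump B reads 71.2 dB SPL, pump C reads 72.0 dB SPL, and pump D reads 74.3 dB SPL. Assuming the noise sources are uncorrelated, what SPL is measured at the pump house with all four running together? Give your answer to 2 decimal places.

80.12 dB SPL

Uncorrelated sources add in intensity (power), not in dB.
L_total = 10·log₁₀(10^(76.7/10) + 10^(71.2/10) + 10^(72.0/10) + 10^(74.3/10)) = 10·log₁₀(102700000) = 80.12 dB SPL.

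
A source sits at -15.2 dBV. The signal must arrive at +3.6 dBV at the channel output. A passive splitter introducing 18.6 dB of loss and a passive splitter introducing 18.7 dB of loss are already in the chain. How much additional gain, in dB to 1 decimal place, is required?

The required make-up gain is the shortfall in the dB sum.
G = +3.6 − (-15.2) + 18.6 + 18.7 = 56.1 dB.

56.1 dB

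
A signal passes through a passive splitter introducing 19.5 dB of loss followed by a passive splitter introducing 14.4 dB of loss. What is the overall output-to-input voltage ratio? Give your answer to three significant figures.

0.0202

Net gain = (−19.5) + (−14.4) = -33.9 dB.
Voltage ratio = 10^(-33.9/20) = 0.0202.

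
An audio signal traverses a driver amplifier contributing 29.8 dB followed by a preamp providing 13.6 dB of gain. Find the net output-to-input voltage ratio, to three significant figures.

148

Net gain = 29.8 + 13.6 = 43.4 dB.
Voltage ratio = 10^(43.4/20) = 148.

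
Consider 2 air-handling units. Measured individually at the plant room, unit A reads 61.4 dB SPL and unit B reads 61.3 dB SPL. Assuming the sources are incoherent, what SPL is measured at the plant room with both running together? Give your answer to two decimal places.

64.36 dB SPL

Add the sources as powers (linear), then convert back to dB:
L_total = 10·log₁₀(10^(61.4/10) + 10^(61.3/10)) = 10·log₁₀(2729000) = 64.36 dB SPL.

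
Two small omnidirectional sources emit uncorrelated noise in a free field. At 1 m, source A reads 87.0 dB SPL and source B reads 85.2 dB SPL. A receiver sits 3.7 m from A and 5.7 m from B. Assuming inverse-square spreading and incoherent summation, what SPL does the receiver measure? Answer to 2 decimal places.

At the listener: L_A = 87.0 − 20·log₁₀(3.7) = 75.636 dB; L_B = 85.2 − 20·log₁₀(5.7) = 70.083 dB.
Combined: 10·log₁₀(10^(75.636/10)+10^(70.083/10)) = 76.70 dB SPL.

76.70 dB SPL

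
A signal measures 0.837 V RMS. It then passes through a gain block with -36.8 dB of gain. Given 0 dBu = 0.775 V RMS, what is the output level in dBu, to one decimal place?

-36.1 dBu

Input level: 20·log₁₀(0.837/0.775) = 0.67 dBu.
Output: 0.67 − 36.8 = -36.1 dBu.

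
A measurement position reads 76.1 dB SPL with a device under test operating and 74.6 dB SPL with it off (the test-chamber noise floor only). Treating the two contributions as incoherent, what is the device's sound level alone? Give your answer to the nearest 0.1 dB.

70.8 dB SPL

Remove the background by subtracting linear intensities:
L_src = 10·log₁₀(10^(76.1/10) − 10^(74.6/10)) = 10·log₁₀(11900000) = 70.8 dB SPL.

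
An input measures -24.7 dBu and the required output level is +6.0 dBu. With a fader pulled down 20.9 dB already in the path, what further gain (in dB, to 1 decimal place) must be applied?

51.6 dB

The required make-up gain is the shortfall in the dB sum.
G = +6.0 − (-24.7) + 20.9 = 51.6 dB.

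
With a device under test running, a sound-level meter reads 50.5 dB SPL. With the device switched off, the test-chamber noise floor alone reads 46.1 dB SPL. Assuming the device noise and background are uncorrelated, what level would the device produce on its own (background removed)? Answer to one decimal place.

Remove the background by subtracting linear intensities:
L_src = 10·log₁₀(10^(50.5/10) − 10^(46.1/10)) = 10·log₁₀(71460) = 48.5 dB SPL.

48.5 dB SPL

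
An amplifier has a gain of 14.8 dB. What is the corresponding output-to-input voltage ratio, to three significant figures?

5.50

Voltage ratio = 10^(dB/20).
10^(14.8/20) = 10^(0.7400) = 5.50.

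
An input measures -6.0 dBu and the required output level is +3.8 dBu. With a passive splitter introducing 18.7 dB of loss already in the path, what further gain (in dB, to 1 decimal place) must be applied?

28.5 dB

The required make-up gain is the shortfall in the dB sum.
G = +3.8 − (-6.0) + 18.7 = 28.5 dB.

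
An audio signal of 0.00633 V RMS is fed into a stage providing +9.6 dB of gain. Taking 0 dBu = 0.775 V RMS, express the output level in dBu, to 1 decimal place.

Input level: 20·log₁₀(0.00633/0.775) = -41.76 dBu.
Output: -41.76 + 9.6 = -32.2 dBu.

-32.2 dBu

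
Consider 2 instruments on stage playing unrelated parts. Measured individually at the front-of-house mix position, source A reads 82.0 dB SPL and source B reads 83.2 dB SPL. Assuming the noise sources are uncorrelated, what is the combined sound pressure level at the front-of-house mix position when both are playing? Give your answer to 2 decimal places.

Uncorrelated sources add in intensity (power), not in dB.
L_total = 10·log₁₀(10^(82.0/10) + 10^(83.2/10)) = 10·log₁₀(367400000) = 85.65 dB SPL.

85.65 dB SPL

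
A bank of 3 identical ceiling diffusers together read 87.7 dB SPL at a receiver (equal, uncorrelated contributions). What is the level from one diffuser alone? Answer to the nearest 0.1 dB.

3 equal incoherent sources add 10·log₁₀(3) = 4.77 dB over one source.
L_one = 87.7 − 4.77 = 82.9 dB SPL.

82.9 dB SPL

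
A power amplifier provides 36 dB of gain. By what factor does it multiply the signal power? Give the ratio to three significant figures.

Power ratio = 10^(dB/10).
10^(36/10) = 10^(3.600) = 3980.

3980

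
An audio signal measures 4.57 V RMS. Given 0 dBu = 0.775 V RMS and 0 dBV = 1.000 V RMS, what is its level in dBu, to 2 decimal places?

dBu = 20·log₁₀(V / 0.775 V).
20·log₁₀(4.57/0.775) = +15.41 dBu.

+15.41 dBu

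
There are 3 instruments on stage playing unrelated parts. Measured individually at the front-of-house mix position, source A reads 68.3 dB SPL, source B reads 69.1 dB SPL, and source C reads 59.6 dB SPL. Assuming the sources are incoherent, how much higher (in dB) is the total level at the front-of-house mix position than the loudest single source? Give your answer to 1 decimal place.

Incoherent sources sum as intensities:
L_total = 10·log₁₀(10^(68.3/10) + 10^(69.1/10) + 10^(59.6/10)) = 71.99 dB SPL.
Excess over the loudest (69.1 dB): 71.99 − 69.1 = 2.9 dB.

2.9 dB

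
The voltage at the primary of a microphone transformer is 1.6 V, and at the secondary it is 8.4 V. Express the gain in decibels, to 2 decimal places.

Voltage is an amplitude quantity, so gain = 20·log₁₀(V_out/V_in).
20·log₁₀(8.4/1.6) = 20·log₁₀(5.250) = 14.40 dB.

14.40 dB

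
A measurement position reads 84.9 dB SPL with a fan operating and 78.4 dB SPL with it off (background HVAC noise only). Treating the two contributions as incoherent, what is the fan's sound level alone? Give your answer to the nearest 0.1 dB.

Remove the background by subtracting linear intensities:
L_src = 10·log₁₀(10^(84.9/10) − 10^(78.4/10)) = 10·log₁₀(239800000) = 83.8 dB SPL.

83.8 dB SPL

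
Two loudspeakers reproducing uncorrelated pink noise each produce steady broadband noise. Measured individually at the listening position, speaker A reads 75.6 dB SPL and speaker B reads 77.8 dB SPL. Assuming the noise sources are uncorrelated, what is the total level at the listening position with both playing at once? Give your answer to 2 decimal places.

Uncorrelated sources add in intensity (power), not in dB.
L_total = 10·log₁₀(10^(75.6/10) + 10^(77.8/10)) = 10·log₁₀(96560000) = 79.85 dB SPL.

79.85 dB SPL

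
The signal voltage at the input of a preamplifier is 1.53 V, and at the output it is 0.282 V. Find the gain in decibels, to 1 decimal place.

-14.7 dB

Voltage ratio → dB uses the 20·log₁₀ form:
20·log₁₀(0.282/1.53) = 20·log₁₀(0.1843) = -14.7 dB.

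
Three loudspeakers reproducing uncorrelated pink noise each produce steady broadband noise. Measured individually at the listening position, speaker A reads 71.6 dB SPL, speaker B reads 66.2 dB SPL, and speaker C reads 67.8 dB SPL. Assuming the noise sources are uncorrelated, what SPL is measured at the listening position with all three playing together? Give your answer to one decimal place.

73.9 dB SPL

Incoherent sources sum as intensities:
L_total = 10·log₁₀(10^(71.6/10) + 10^(66.2/10) + 10^(67.8/10)) = 10·log₁₀(24650000) = 73.9 dB SPL.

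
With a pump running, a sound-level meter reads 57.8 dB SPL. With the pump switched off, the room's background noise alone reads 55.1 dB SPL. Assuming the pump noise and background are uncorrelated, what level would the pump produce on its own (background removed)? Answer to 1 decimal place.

Remove the background by subtracting linear intensities:
L_src = 10·log₁₀(10^(57.8/10) − 10^(55.1/10)) = 10·log₁₀(279000) = 54.5 dB SPL.

54.5 dB SPL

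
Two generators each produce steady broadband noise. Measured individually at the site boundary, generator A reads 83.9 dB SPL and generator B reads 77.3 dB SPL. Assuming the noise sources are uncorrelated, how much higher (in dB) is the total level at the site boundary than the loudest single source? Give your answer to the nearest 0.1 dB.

0.9 dB

Uncorrelated sources add in intensity (power), not in dB.
L_total = 10·log₁₀(10^(83.9/10) + 10^(77.3/10)) = 84.76 dB SPL.
Excess over the loudest (83.9 dB): 84.76 − 83.9 = 0.9 dB.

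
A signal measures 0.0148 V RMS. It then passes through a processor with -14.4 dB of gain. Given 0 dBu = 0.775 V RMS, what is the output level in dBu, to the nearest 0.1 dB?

-48.8 dBu

Input level: 20·log₁₀(0.0148/0.775) = -34.38 dBu.
Output: -34.38 − 14.4 = -48.8 dBu.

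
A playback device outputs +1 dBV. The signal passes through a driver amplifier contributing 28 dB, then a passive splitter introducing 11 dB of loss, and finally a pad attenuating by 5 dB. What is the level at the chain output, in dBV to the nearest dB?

Cascaded gains and losses add directly in dB.
+1 + 28 − 11 − 5 = +13 dBV.

+13 dBV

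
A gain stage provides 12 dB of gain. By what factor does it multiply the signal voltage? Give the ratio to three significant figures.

Voltage ratio = 10^(dB/20).
10^(12/20) = 10^(0.6000) = 3.98.

3.98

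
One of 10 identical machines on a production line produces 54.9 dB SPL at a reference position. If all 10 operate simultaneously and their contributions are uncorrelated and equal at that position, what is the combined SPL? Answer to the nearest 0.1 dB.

10 equal incoherent sources raise the level by 10·log₁₀(10) = 10.00 dB.
L_total = 54.9 + 10.00 = 64.9 dB SPL.

64.9 dB SPL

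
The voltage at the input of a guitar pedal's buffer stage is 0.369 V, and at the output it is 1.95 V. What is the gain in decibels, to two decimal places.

Voltage ratio → dB uses the 20·log₁₀ form:
20·log₁₀(1.95/0.369) = 20·log₁₀(5.285) = 14.46 dB.

14.46 dB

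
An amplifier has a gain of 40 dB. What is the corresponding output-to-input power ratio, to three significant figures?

10000

Power ratio = 10^(dB/10).
10^(40/10) = 10^(4.000) = 10000.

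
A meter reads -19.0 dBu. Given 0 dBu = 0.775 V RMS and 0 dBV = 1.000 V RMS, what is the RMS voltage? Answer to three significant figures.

V = 0.775 V × 10^(-19.0/20).
= 0.775 × 0.1122 = 0.0870 V.

0.0870 V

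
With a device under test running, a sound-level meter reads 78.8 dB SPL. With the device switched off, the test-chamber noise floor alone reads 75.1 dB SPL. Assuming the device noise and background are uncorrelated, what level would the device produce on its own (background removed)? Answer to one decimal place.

Remove the background by subtracting linear intensities:
L_src = 10·log₁₀(10^(78.8/10) − 10^(75.1/10)) = 10·log₁₀(43500000) = 76.4 dB SPL.

76.4 dB SPL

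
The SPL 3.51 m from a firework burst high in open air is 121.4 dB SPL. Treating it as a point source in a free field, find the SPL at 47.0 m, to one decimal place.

98.9 dB SPL

Inverse-square spreading gives ΔL = −20·log₁₀(d₂/d₁).
ΔL = −20·log₁₀(47.0/3.51) = -22.54 dB, so L₂ = 121.4 + (-22.54) = 98.9 dB SPL.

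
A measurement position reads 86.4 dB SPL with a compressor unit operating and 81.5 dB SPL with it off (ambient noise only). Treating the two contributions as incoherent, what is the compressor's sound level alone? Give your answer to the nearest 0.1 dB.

84.7 dB SPL

Background correction is a power subtraction:
L_src = 10·log₁₀(10^(86.4/10) − 10^(81.5/10)) = 10·log₁₀(295300000) = 84.7 dB SPL.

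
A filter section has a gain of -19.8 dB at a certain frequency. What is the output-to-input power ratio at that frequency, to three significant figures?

Power ratio = 10^(dB/10).
10^(-19.8/10) = 10^(-1.980) = 0.0105.

0.0105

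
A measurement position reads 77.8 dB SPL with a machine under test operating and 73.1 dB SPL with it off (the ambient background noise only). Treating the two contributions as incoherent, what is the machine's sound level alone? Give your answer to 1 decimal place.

Subtract intensities: L_src = 10·log₁₀(10^(L_total/10) − 10^(L_bg/10)).
L_src = 10·log₁₀(10^(77.8/10) − 10^(73.1/10)) = 10·log₁₀(39840000) = 76.0 dB SPL.

76.0 dB SPL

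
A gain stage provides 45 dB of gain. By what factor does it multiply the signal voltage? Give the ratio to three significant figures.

Voltage ratio = 10^(dB/20).
10^(45/20) = 10^(2.250) = 178.

178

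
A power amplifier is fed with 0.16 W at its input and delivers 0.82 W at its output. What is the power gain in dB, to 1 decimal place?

7.1 dB

Power ratio → dB uses the 10·log₁₀ form:
10·log₁₀(0.82/0.16) = 10·log₁₀(5.125) = 7.1 dB.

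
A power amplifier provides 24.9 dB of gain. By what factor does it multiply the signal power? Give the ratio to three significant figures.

309

Power ratio = 10^(dB/10).
10^(24.9/10) = 10^(2.490) = 309.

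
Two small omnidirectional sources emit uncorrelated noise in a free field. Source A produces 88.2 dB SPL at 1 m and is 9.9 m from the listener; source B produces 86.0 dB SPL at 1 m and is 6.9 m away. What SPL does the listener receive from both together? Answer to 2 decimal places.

71.79 dB SPL

At the listener: L_A = 88.2 − 20·log₁₀(9.9) = 68.287 dB; L_B = 86.0 − 20·log₁₀(6.9) = 69.223 dB.
Combined: 10·log₁₀(10^(68.287/10)+10^(69.223/10)) = 71.79 dB SPL.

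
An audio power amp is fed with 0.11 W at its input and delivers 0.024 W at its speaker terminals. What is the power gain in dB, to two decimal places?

For a power ratio, dB = 10·log₁₀(P₂/P₁).
10·log₁₀(0.024/0.11) = 10·log₁₀(0.2182) = -6.61 dB.

-6.61 dB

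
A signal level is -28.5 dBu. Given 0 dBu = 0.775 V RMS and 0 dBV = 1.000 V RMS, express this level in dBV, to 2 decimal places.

-30.71 dBV

The offset between the scales is 20·log₁₀(0.775/1.000) = −2.214 dB.
So dBV = -28.5 − 2.214 = -30.71 dBV.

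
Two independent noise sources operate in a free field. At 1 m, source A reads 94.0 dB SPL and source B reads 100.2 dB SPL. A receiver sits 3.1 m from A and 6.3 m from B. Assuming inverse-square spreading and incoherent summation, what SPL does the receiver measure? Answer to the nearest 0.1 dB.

At the listener: L_A = 94.0 − 20·log₁₀(3.1) = 84.17 dB; L_B = 100.2 − 20·log₁₀(6.3) = 84.21 dB.
Combined: 10·log₁₀(10^(84.17/10)+10^(84.21/10)) = 87.2 dB SPL.

87.2 dB SPL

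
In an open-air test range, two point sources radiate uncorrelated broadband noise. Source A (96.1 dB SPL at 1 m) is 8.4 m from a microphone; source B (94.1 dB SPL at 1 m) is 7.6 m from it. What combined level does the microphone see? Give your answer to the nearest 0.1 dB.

80.1 dB SPL

At the listener: L_A = 96.1 − 20·log₁₀(8.4) = 77.61 dB; L_B = 94.1 − 20·log₁₀(7.6) = 76.48 dB.
Combined: 10·log₁₀(10^(77.61/10)+10^(76.48/10)) = 80.1 dB SPL.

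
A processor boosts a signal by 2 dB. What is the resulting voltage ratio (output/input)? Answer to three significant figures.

Voltage ratio = 10^(dB/20).
10^(2/20) = 10^(0.1000) = 1.26.

1.26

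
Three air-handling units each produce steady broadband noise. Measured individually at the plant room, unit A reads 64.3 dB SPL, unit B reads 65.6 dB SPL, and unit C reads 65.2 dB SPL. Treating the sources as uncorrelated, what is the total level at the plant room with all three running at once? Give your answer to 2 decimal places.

69.84 dB SPL

Uncorrelated sources add in intensity (power), not in dB.
L_total = 10·log₁₀(10^(64.3/10) + 10^(65.6/10) + 10^(65.2/10)) = 10·log₁₀(9634000) = 69.84 dB SPL.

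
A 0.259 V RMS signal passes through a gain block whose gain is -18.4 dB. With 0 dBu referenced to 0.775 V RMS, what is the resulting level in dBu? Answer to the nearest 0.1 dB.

-27.9 dBu

Input level: 20·log₁₀(0.259/0.775) = -9.52 dBu.
Output: -9.52 − 18.4 = -27.9 dBu.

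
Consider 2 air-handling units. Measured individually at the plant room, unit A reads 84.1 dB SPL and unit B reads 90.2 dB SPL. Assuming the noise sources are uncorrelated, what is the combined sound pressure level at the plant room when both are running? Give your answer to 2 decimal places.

91.15 dB SPL

Incoherent sources sum as intensities:
L_total = 10·log₁₀(10^(84.1/10) + 10^(90.2/10)) = 10·log₁₀(1304000000) = 91.15 dB SPL.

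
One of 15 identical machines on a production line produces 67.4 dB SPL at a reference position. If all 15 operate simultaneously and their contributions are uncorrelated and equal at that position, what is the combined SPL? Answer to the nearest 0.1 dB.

79.2 dB SPL

15 equal incoherent sources raise the level by 10·log₁₀(15) = 11.76 dB.
L_total = 67.4 + 11.76 = 79.2 dB SPL.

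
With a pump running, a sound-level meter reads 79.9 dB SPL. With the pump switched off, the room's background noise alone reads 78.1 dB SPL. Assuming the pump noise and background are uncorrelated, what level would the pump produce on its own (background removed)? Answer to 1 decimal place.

Subtract intensities: L_src = 10·log₁₀(10^(L_total/10) − 10^(L_bg/10)).
L_src = 10·log₁₀(10^(79.9/10) − 10^(78.1/10)) = 10·log₁₀(33160000) = 75.2 dB SPL.

75.2 dB SPL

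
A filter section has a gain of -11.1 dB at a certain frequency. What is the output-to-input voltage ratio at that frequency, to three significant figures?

0.279

Voltage ratio = 10^(dB/20).
10^(-11.1/20) = 10^(-0.5550) = 0.279.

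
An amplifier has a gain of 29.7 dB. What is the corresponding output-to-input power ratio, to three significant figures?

933

Power ratio = 10^(dB/10).
10^(29.7/10) = 10^(2.970) = 933.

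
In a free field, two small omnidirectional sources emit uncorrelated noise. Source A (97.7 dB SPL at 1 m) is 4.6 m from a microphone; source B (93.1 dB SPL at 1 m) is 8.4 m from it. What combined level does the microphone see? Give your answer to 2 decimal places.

At the listener: L_A = 97.7 − 20·log₁₀(4.6) = 84.445 dB; L_B = 93.1 − 20·log₁₀(8.4) = 74.614 dB.
Combined: 10·log₁₀(10^(84.445/10)+10^(74.614/10)) = 84.87 dB SPL.

84.87 dB SPL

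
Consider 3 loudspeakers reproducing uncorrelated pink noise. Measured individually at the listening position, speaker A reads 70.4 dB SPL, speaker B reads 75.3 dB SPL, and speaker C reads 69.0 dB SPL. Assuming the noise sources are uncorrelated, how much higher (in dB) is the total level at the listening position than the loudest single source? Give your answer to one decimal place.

1.9 dB

Incoherent sources sum as intensities:
L_total = 10·log₁₀(10^(70.4/10) + 10^(75.3/10) + 10^(69.0/10)) = 77.23 dB SPL.
Excess over the loudest (75.3 dB): 77.23 − 75.3 = 1.9 dB.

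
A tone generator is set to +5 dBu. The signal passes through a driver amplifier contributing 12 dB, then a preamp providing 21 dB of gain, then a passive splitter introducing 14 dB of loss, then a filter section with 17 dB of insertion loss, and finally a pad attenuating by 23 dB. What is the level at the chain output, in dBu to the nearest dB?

Cascaded gains and losses add directly in dB.
+5 + 12 + 21 − 14 − 17 − 23 = -16 dBu.

-16 dBu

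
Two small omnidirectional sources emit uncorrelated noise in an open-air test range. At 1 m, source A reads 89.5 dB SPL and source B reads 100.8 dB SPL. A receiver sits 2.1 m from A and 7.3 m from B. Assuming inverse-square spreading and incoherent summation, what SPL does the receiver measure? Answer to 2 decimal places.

86.31 dB SPL

At the listener: L_A = 89.5 − 20·log₁₀(2.1) = 83.056 dB; L_B = 100.8 − 20·log₁₀(7.3) = 83.534 dB.
Combined: 10·log₁₀(10^(83.056/10)+10^(83.534/10)) = 86.31 dB SPL.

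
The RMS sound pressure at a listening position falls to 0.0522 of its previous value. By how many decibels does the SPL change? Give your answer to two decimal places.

Sound pressure is an amplitude quantity: ΔL = 20·log₁₀(p₂/p₁).
20·log₁₀(0.0522) = -25.65 dB.

-25.65 dB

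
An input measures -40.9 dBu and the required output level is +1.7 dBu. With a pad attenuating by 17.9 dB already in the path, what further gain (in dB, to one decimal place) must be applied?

60.5 dB

The required make-up gain is the shortfall in the dB sum.
G = +1.7 − (-40.9) + 17.9 = 60.5 dB.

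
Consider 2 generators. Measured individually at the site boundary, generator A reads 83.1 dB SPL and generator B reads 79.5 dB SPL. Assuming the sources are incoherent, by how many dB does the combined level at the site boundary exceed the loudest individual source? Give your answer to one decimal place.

Incoherent sources sum as intensities:
L_total = 10·log₁₀(10^(83.1/10) + 10^(79.5/10)) = 84.67 dB SPL.
Excess over the loudest (83.1 dB): 84.67 − 83.1 = 1.6 dB.

1.6 dB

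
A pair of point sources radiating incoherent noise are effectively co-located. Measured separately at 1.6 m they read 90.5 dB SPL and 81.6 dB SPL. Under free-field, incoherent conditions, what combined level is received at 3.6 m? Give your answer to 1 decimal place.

Combined at 1.6 m: 10·log₁₀(10^(90.5/10)+10^(81.6/10)) = 91.03 dB SPL.
Then apply −20·log₁₀(3.6/1.6) = -7.04 dB → 84.0 dB SPL.

84.0 dB SPL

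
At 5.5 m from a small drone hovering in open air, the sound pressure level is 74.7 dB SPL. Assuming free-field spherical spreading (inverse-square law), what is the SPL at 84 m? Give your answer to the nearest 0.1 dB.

Free-field point source: level drops by 20·log₁₀ of the distance ratio.
ΔL = −20·log₁₀(84/5.5) = -23.68 dB, so L₂ = 74.7 + (-23.68) = 51.0 dB SPL.

51.0 dB SPL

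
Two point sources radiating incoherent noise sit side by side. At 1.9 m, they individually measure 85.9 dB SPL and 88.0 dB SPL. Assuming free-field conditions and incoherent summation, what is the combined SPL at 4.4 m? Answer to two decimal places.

82.79 dB SPL

Combined at 1.9 m: 10·log₁₀(10^(85.9/10)+10^(88.0/10)) = 90.086 dB SPL.
Then apply −20·log₁₀(4.4/1.9) = -7.294 dB → 82.79 dB SPL.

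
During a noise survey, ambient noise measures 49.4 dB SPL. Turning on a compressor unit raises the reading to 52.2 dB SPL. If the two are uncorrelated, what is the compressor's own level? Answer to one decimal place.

49.0 dB SPL

Background correction is a power subtraction:
L_src = 10·log₁₀(10^(52.2/10) − 10^(49.4/10)) = 10·log₁₀(78860) = 49.0 dB SPL.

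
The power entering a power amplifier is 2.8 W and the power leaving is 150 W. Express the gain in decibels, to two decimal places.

17.29 dB

Power ratio → dB uses the 10·log₁₀ form:
10·log₁₀(150/2.8) = 10·log₁₀(53.57) = 17.29 dB.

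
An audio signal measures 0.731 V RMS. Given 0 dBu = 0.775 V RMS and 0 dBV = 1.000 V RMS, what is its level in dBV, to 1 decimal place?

dBV = 20·log₁₀(V / 1.000 V).
20·log₁₀(0.731/1.000) = -2.7 dBV.

-2.7 dBV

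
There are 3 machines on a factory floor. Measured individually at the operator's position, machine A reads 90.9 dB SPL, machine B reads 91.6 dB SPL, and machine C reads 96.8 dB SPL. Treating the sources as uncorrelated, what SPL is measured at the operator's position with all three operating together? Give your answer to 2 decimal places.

98.73 dB SPL

Uncorrelated sources add in intensity (power), not in dB.
L_total = 10·log₁₀(10^(90.9/10) + 10^(91.6/10) + 10^(96.8/10)) = 10·log₁₀(7462000000) = 98.73 dB SPL.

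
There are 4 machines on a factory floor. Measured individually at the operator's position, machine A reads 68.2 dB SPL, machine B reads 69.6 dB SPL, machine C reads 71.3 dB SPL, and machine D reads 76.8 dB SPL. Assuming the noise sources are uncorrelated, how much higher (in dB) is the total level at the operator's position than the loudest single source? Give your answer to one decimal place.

2.1 dB

Incoherent sources sum as intensities:
L_total = 10·log₁₀(10^(68.2/10) + 10^(69.6/10) + 10^(71.3/10) + 10^(76.8/10)) = 78.87 dB SPL.
Excess over the loudest (76.8 dB): 78.87 − 76.8 = 2.1 dB.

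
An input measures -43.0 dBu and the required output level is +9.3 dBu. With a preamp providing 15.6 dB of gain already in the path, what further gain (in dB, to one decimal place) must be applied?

The required make-up gain is the shortfall in the dB sum.
G = +9.3 − (-43.0) − 15.6 = 36.7 dB.

36.7 dB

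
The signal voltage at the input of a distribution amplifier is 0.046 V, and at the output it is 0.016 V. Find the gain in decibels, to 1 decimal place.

For a voltage ratio, dB = 20·log₁₀(V₂/V₁).
20·log₁₀(0.016/0.046) = 20·log₁₀(0.3478) = -9.2 dB.

-9.2 dB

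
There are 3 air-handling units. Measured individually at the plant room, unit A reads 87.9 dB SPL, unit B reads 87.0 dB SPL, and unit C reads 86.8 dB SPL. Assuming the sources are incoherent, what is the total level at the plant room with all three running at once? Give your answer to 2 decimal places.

Incoherent sources sum as intensities:
L_total = 10·log₁₀(10^(87.9/10) + 10^(87.0/10) + 10^(86.8/10)) = 10·log₁₀(1596000000) = 92.03 dB SPL.

92.03 dB SPL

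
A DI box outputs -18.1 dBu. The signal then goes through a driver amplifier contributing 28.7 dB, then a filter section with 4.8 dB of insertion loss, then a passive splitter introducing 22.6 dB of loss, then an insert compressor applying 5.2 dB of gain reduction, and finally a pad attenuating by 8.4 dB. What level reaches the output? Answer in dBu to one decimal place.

Gain stages sum in dB:
-18.1 + 28.7 − 4.8 − 22.6 − 5.2 − 8.4 = -30.4 dBu.

-30.4 dBu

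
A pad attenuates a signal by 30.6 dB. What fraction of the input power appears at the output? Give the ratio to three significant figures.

Power ratio = 10^(dB/10).
10^(-30.6/10) = 10^(-3.060) = 0.000871.

0.000871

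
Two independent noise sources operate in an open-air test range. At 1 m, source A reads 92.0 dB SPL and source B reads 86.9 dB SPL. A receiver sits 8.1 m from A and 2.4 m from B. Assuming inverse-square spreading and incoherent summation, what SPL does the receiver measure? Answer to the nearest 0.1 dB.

At the listener: L_A = 92.0 − 20·log₁₀(8.1) = 73.83 dB; L_B = 86.9 − 20·log₁₀(2.4) = 79.30 dB.
Combined: 10·log₁₀(10^(73.83/10)+10^(79.30/10)) = 80.4 dB SPL.

80.4 dB SPL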